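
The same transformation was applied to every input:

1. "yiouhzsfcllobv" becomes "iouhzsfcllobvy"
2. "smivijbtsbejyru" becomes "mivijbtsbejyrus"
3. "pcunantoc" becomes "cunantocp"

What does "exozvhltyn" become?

xozvhltyne

What's happening: move the first character to the end.
Applying that to "exozvhltyn" gives "xozvhltyne".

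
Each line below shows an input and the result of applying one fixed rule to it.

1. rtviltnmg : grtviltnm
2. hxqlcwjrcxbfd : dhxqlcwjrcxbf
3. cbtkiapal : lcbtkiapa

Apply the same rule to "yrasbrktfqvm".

Each output is the input with this applied: move the last character to the front.
So "yrasbrktfqvm" becomes "myrasbrktfqv".

myrasbrktfqv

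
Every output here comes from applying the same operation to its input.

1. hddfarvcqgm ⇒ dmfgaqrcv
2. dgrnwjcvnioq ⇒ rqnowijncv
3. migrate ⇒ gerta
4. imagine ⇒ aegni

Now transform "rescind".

sdcni

Rule — delete the first 2 characters, then take characters alternately from the front and the back (1st, last, 2nd, 2nd-last, ...).
For "rescind", step one produces "scind"; step two turns that into "sdcni".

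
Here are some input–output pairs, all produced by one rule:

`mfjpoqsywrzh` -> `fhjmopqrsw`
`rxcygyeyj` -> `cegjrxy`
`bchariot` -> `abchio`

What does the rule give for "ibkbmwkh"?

bbhikk

Looking at the pairs, the operation is to sort the characters into alphabetical order, then delete the last 2 characters.
So "ibkbmwkh" becomes "bbhikk".
(Check on "mfjpoqsywrzh": → "fhjmopqrswyz" → "fhjmopqrsw" ✓)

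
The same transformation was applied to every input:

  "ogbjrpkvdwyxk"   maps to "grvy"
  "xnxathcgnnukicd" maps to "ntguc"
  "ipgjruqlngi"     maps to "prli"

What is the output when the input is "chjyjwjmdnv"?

The pattern: keep one character in every 3, starting at position 2 (positions 2nd, 5th, 8th, ...).
Doing the same to "chjyjwjmdnv": "hjmv".

hjmv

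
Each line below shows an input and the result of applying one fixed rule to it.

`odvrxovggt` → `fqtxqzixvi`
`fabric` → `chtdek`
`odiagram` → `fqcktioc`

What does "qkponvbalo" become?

msqrxpcdqn

Each output is the input with this applied: shift every letter 2 places forward in the alphabet (wrapping around), then swap each adjacent pair of characters (1↔2, 3↔4, ...).
Starting from "qkponvbalo": after the first operation, "smrqpxdcnq"; after the second, "msqrxpcdqn".
(Check on "odiagram": → "qfkcitco" → "fqcktioc" ✓)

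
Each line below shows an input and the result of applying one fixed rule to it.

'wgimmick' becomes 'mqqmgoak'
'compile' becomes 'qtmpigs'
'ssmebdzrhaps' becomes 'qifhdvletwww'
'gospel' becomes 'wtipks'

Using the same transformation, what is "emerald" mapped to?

Rule — move the first 2 characters to the end (rotate left by 2), then shift every letter 4 places forward in the alphabet (wrapping around).
Doing the same to "emerald": "ivephiq".

ivephiq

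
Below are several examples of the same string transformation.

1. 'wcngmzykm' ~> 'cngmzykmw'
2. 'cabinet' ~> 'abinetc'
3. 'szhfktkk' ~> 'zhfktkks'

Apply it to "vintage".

The pattern: move the first character to the end.
Applying that to "vintage" gives "intagev".

intagev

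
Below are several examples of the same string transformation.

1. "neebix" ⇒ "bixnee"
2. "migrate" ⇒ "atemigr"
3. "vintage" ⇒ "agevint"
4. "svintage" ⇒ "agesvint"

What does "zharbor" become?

borzhar

Rule — move the last 3 characters to the front (rotate right by 3).
Doing the same to "zharbor": "borzhar".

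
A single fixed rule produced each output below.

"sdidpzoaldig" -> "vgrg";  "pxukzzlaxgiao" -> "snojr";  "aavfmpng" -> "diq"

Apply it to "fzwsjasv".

ivv

The rule is to keep one character in every 3, starting at position 1 (positions 1st, 4th, 7th, ...), then shift every letter 3 places forward in the alphabet (wrapping around).
For "fzwsjasv", step one produces "fss"; step two turns that into "ivv".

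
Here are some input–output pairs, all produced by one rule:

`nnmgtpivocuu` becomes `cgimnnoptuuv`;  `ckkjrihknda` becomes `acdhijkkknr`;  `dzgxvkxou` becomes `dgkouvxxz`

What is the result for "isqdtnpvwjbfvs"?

In each case the input is transformed by: sort the characters into alphabetical order.
So "isqdtnpvwjbfvs" becomes "bdfijnpqsstvvw".

bdfijnpqsstvvw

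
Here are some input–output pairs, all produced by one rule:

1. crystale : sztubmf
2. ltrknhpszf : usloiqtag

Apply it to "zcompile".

dpnqjmf

The pattern: shift every letter 1 place forward in the alphabet (wrapping around), then delete the first character.
Working it through for "zcompile": intermediate "adpnqjmf", final "dpnqjmf".
(Check on "crystale": → "dsztubmf" → "sztubmf" ✓)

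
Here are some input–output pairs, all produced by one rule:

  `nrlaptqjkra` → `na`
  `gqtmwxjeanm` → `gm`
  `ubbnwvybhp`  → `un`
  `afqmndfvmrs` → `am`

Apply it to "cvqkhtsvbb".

ck

In each case the input is transformed by: keep one character in every 3, starting at position 1 (positions 1st, 4th, 7th, ...), then delete the last 2 characters.
Applying both steps to "cvqkhtsvbb": "cksb", then "ck".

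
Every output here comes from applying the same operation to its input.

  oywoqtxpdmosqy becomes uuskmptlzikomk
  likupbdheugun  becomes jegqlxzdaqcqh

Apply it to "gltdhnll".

The transformation: swap the first and last characters, then shift every letter 4 places backward in the alphabet (wrapping around).
On "gltdhnll": the first step gives "lltdhnlg", and the second then gives "hhpzdjhc".
(Check on "likupbdheugun": → "nikupbdheugul" → "jegqlxzdaqcqh" ✓)

hhpzdjhc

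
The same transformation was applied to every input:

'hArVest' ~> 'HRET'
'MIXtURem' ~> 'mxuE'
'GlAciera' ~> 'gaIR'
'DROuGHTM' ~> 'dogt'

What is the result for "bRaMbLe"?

The transformation: flip the case of every letter, then keep every other character starting from the first (positions 1st, 3rd, 5th, ...).
Starting from "bRaMbLe": after the first operation, "BrAmBlE"; after the second, "BABE".

BABE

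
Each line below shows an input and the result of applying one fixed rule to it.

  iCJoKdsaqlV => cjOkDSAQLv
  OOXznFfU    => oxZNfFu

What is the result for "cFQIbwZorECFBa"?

fqiBWzORecfbA

Looking at the pairs, the operation is to flip the case of every letter, then delete the first character.
Starting from "cFQIbwZorECFBa": after the first operation, "CfqiBWzORecfbA"; after the second, "fqiBWzORecfbA".
(Check on "iCJoKdsaqlV": → "IcjOkDSAQLv" → "cjOkDSAQLv" ✓)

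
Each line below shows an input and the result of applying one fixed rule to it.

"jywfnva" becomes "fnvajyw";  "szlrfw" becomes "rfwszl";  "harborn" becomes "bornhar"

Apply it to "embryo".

ryoemb

Each output is the input with this applied: move the first 3 characters to the end (rotate left by 3).
Applying that to "embryo" gives "ryoemb".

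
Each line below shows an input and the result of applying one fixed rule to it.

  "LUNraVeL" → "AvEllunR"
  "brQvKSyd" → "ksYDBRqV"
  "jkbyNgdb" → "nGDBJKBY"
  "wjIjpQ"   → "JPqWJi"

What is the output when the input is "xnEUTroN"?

In each case the input is transformed by: swap the front and back halves of the string, then flip the case of every letter.
On "xnEUTroN": the first step gives "TroNxnEU", and the second then gives "tROnXNeu".

tROnXNeu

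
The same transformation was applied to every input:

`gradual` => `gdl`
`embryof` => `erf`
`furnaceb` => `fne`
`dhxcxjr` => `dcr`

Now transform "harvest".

hvt

Rule — keep one character in every 3, starting at position 1 (positions 1st, 4th, 7th, ...).
Applying that to "harvest" gives "hvt".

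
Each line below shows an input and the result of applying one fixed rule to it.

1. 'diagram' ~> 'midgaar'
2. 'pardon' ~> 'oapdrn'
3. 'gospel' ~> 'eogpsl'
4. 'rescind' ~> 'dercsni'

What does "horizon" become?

In each case the input is transformed by: swap each adjacent pair of characters (1↔2, 3↔4, ...), then move the last character to the front.
Applying that to "horizon" gives "nohiroz".

nohiroz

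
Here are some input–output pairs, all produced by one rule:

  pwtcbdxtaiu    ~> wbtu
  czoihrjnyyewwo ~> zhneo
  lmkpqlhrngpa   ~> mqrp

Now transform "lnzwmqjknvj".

nmkj

Looking at the pairs, the operation is to keep one character in every 3, starting at position 2 (positions 2nd, 5th, 8th, ...).
Doing the same to "lnzwmqjknvj": "nmkj".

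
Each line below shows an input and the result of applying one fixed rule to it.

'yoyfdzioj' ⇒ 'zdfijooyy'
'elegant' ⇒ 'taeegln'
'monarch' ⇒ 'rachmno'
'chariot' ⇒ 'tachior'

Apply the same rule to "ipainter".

taeiinpr

The pattern: sort the characters into alphabetical order, then move the last character to the front.
Starting from "ipainter": after the first operation, "aeiinprt"; after the second, "taeiinpr".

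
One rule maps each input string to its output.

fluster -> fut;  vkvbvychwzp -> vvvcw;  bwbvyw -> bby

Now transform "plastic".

Rule — delete the last character, then keep every other character starting from the first (positions 1st, 3rd, 5th, ...).
On "plastic": the first step gives "plasti", and the second then gives "pat".
(Check on "bwbvyw": → "bwbvy" → "bby" ✓)

pat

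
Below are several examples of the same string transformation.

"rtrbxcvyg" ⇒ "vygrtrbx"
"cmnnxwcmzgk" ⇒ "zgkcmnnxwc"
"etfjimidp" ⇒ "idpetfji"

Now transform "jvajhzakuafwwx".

The transformation: move the last 3 characters to the front (rotate right by 3), then delete the last character.
Applying that to "jvajhzakuafwwx" gives "wwxjvajhzakua".

wwxjvajhzakua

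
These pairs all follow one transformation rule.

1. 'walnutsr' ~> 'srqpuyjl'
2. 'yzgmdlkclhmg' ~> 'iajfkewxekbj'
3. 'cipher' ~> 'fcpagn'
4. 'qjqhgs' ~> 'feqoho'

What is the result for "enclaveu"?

What's happening: swap the front and back halves of the string, then shift every letter 2 places backward in the alphabet (wrapping around).
For "enclaveu", step one produces "aveuencl"; step two turns that into "ytcsclaj".

ytcsclaj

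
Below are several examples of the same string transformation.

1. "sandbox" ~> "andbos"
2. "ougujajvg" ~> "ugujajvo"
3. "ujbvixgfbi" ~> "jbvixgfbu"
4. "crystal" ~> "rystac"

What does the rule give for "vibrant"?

The pattern: swap the first and last characters, then delete the first character.
"vibrant" → "tibranv" → "ibranv".

ibranv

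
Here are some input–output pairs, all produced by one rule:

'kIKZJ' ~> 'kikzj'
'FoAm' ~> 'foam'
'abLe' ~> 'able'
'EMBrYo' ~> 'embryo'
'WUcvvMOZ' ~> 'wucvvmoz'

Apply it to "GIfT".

gift

The pattern: convert every letter to lowercase.
For "GIfT" the result is "gift".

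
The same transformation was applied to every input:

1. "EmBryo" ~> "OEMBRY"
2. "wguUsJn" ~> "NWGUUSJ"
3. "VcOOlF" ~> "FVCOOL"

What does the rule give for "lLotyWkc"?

What's happening: move the last character to the front, then convert every letter to uppercase.
Starting from "lLotyWkc": after the first operation, "clLotyWk"; after the second, "CLLOTYWK".
(Check on "wguUsJn": → "nwguUsJ" → "NWGUUSJ" ✓)

CLLOTYWK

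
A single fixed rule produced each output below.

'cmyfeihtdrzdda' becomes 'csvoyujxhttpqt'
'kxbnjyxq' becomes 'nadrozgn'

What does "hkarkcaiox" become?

axhqsayqne

What's happening: shift every letter 10 places backward in the alphabet (wrapping around), then swap each adjacent pair of characters (1↔2, 3↔4, ...).
"hkarkcaiox" → "xaqhasqyen" → "axhqsayqne".
(Check on "kxbnjyxq": → "anrdzong" → "nadrozgn" ✓)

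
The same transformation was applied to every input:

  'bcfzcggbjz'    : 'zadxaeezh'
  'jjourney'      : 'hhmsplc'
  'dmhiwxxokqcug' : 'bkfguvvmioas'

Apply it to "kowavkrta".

The pattern: shift every letter 2 places backward in the alphabet (wrapping around), then delete the last character.
Doing the same to "kowavkrta": "imuytipr".

imuytipr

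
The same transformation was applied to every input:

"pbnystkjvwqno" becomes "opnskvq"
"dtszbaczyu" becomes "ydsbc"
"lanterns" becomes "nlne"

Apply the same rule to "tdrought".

Looking at the pairs, the operation is to keep every other character starting from the first (positions 1st, 3rd, 5th, ...), then move the last character to the front.
Starting from "tdrought": after the first operation, "truh"; after the second, "htru".

htru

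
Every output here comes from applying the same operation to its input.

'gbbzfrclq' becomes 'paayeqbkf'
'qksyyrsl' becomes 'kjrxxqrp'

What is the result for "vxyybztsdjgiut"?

Looking at the pairs, the operation is to swap the first and last characters, then shift every letter 1 place backward in the alphabet (wrapping around).
On "vxyybztsdjgiut": the first step gives "txyybztsdjgiuv", and the second then gives "swxxaysrcifhtu".

swxxaysrcifhtu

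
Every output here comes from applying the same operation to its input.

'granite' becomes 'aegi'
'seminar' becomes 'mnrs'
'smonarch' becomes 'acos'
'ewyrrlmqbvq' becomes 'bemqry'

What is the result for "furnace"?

aefr

The transformation: keep every other character starting from the first (positions 1st, 3rd, 5th, ...), then sort the characters into alphabetical order.
"furnace" → "frae" → "aefr".
(Check on "ewyrrlmqbvq": → "eyrmbq" → "bemqry" ✓)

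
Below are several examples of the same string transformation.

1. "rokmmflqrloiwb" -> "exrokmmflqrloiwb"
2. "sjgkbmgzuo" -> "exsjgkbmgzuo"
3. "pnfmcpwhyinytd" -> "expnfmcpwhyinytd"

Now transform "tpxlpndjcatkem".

The transformation: prepend "ex".
"tpxlpndjcatkem" → "extpxlpndjcatkem".

extpxlpndjcatkem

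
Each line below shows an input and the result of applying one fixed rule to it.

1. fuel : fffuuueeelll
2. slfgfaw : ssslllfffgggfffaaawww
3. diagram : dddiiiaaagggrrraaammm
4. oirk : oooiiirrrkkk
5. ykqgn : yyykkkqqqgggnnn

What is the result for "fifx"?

What's happening: repeat every character 3 times.
Applying that to "fifx" gives "fffiiifffxxx".

fffiiifffxxx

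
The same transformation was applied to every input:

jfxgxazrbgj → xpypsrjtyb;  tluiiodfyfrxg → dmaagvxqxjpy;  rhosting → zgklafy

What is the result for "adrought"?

The rule is to shift every letter 8 places backward in the alphabet (wrapping around), then delete the first character.
On "adrought": the first step gives "svjgmyzl", and the second then gives "vjgmyzl".

vjgmyzl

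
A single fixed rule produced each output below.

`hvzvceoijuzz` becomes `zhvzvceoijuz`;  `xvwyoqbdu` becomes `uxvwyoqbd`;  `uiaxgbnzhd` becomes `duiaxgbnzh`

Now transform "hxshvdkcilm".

The pattern: move the last character to the front.
So "hxshvdkcilm" becomes "mhxshvdkcil".

mhxshvdkcil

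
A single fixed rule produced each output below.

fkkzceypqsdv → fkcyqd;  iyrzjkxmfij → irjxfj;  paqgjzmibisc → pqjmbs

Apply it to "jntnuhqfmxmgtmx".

In each case the input is transformed by: keep every other character starting from the first (positions 1st, 3rd, 5th, ...).
So "jntnuhqfmxmgtmx" becomes "jtuqmmtx".

jtuqmmtx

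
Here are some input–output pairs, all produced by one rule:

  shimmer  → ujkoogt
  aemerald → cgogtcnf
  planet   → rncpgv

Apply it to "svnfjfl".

In each case the input is transformed by: shift every letter 2 places forward in the alphabet (wrapping around).
So "svnfjfl" becomes "uxphlhn".

uxphlhn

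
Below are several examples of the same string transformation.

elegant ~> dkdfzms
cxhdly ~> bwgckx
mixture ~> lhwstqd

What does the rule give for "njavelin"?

The pattern: shift every letter 1 place backward in the alphabet (wrapping around).
Doing the same to "njavelin": "mizudkhm".

mizudkhm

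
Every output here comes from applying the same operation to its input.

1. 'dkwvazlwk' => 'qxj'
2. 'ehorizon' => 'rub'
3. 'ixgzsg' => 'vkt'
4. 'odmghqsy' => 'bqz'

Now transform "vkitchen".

ixv

Looking at the pairs, the operation is to shift every letter 13 places forward in the alphabet (wrapping around) — i.e. ROT13, then keep only the first 3 characters.
For "vkitchen" the result is "ixv".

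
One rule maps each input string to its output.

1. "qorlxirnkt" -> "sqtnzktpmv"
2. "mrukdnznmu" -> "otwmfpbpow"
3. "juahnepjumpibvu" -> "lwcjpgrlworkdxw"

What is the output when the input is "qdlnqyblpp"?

sfnpsadnrr

Each output is the input with this applied: shift every letter 2 places forward in the alphabet (wrapping around).
So "qdlnqyblpp" becomes "sfnpsadnrr".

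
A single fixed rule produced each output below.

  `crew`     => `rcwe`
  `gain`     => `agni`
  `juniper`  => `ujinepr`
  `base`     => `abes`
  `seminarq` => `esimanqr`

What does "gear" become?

Rule — swap each adjacent pair of characters (1↔2, 3↔4, ...).
Applying that to "gear" gives "egra".

egra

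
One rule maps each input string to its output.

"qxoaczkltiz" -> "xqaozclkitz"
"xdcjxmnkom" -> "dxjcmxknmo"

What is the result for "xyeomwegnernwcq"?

yxoewmgeennrcwq

The transformation: swap each adjacent pair of characters (1↔2, 3↔4, ...).
So "xyeomwegnernwcq" becomes "yxoewmgeennrcwq".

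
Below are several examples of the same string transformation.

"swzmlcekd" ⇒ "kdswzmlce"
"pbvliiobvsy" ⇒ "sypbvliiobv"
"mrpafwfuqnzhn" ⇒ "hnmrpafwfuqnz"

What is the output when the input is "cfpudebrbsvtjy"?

jycfpudebrbsvt

The transformation: move the last 2 characters to the front (rotate right by 2).
"cfpudebrbsvtjy" → "jycfpudebrbsvt".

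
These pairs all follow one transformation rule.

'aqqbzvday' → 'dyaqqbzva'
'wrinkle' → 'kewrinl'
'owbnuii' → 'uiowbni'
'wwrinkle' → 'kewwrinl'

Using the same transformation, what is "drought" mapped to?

Each output is the input with this applied: move the last 2 characters to the front (rotate right by 2), then swap the first and last characters.
Applying both steps to "drought": "htdroug", then "gtdrouh".

gtdrouh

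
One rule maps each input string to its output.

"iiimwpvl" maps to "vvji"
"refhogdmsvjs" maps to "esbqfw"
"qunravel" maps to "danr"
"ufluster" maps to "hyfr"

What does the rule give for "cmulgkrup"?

Looking at the pairs, the operation is to shift every letter 13 places forward in the alphabet (wrapping around) — i.e. ROT13, then keep every other character starting from the first (positions 1st, 3rd, 5th, ...).
Starting from "cmulgkrup": after the first operation, "pzhytxehc"; after the second, "phtec".

phtec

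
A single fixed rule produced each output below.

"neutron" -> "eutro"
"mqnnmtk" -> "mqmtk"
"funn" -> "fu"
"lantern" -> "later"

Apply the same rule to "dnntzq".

The rule is to remove every "n".
"dnntzq" → "dtzq".

dtzq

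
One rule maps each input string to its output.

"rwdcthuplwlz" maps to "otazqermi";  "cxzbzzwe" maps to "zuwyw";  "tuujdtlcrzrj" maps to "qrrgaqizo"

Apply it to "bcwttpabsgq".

Each output is the input with this applied: shift every letter 3 places backward in the alphabet (wrapping around), then delete the last 3 characters.
On "bcwttpabsgq": the first step gives "yztqqmxypdn", and the second then gives "yztqqmxy".

yztqqmxy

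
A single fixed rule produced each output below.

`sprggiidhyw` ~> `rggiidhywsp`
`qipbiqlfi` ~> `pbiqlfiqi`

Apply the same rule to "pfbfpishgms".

In each case the input is transformed by: move the first 2 characters to the end (rotate left by 2).
On "pfbfpishgms" that produces "bfpishgmspf".

bfpishgmspf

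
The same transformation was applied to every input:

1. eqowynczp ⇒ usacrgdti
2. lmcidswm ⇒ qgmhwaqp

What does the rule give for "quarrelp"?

In each case the input is transformed by: shift every letter 4 places forward in the alphabet (wrapping around), then move the first character to the end.
For "quarrelp", step one produces "uyevvipt"; step two turns that into "yevviptu".

yevviptu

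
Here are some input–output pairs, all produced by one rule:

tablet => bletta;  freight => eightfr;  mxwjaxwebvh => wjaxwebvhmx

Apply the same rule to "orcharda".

chardaor

Rule — move the first 2 characters to the end (rotate left by 2).
On "orcharda" that produces "chardaor".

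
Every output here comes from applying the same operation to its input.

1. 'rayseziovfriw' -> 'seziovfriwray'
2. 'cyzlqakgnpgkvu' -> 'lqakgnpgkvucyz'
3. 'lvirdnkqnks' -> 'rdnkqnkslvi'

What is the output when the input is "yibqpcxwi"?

The pattern: move the first 3 characters to the end (rotate left by 3).
Applying that to "yibqpcxwi" gives "qpcxwiyib".

qpcxwiyib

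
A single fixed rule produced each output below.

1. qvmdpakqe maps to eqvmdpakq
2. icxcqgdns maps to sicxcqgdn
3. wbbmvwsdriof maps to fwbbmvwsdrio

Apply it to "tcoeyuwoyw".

wtcoeyuwoy

What's happening: move the last character to the front.
"tcoeyuwoyw" → "wtcoeyuwoy".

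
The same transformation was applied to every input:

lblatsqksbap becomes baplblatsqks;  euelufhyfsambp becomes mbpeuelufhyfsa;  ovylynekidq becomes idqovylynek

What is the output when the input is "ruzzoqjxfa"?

xfaruzzoqj

Rule — move the last 3 characters to the front (rotate right by 3).
Applying that to "ruzzoqjxfa" gives "xfaruzzoqj".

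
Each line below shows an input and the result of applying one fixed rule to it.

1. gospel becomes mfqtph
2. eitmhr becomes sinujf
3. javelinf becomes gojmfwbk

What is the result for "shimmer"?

The rule is to reverse the string, then shift every letter 1 place forward in the alphabet (wrapping around).
On "shimmer": the first step gives "remmihs", and the second then gives "sfnnjit".

sfnnjit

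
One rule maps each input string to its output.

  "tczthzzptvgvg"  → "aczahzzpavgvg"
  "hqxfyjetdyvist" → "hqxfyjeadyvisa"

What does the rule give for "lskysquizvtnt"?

lskysquizvana

The transformation: replace every "t" with "a".
So "lskysquizvtnt" becomes "lskysquizvana".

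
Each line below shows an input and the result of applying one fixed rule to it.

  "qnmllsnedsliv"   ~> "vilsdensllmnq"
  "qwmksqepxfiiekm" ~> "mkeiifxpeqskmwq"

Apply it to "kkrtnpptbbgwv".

Rule — reverse the string.
On "kkrtnpptbbgwv" that produces "vwgbbtppntrkk".

vwgbbtppntrkk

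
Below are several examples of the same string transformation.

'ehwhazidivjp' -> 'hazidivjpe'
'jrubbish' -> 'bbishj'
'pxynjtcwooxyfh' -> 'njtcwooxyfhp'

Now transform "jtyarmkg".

armkgj

Looking at the pairs, the operation is to move the first character to the end, then delete the first 2 characters.
"jtyarmkg" → "armkgj".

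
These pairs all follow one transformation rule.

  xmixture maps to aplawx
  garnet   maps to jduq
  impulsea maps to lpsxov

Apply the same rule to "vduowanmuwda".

ygxrzdqpxz

The rule is to shift every letter 3 places forward in the alphabet (wrapping around), then delete the last 2 characters.
On "vduowanmuwda" that produces "ygxrzdqpxz".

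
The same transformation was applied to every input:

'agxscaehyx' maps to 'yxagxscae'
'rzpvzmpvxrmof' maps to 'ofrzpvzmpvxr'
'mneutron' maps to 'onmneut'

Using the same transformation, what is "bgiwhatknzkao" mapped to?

Rule — move the last 3 characters to the front (rotate right by 3), then delete the first character.
Starting from "bgiwhatknzkao": after the first operation, "kaobgiwhatknz"; after the second, "aobgiwhatknz".

aobgiwhatknz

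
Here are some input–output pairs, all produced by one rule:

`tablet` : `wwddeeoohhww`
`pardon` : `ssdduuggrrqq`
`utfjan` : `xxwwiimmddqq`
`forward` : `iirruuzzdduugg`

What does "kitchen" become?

In each case the input is transformed by: double every character, then shift every letter 3 places forward in the alphabet (wrapping around).
For "kitchen", step one produces "kkiittcchheenn"; step two turns that into "nnllwwffkkhhqq".

nnllwwffkkhhqq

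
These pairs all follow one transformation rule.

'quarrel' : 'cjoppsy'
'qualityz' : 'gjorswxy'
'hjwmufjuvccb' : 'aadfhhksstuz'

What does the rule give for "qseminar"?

cgklopqy

In each case the input is transformed by: shift every letter 2 places backward in the alphabet (wrapping around), then sort the characters into alphabetical order.
For "qseminar", step one produces "oqckglyp"; step two turns that into "cgklopqy".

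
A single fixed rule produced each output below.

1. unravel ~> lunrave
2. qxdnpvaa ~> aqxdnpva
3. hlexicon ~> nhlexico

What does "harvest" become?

tharves

The pattern: move the last character to the front.
So "harvest" becomes "tharves".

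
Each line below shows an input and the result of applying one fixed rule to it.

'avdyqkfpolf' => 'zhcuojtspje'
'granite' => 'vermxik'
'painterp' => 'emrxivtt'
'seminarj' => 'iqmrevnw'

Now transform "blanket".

The transformation: move the first character to the end, then shift every letter 4 places forward in the alphabet (wrapping around).
For "blanket", step one produces "lanketb"; step two turns that into "peroixf".
(Check on "avdyqkfpolf": → "vdyqkfpolfa" → "zhcuojtspje" ✓)

peroixf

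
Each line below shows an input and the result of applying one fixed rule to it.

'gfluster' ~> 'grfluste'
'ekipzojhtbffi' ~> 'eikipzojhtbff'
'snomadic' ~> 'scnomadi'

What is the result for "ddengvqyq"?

Looking at the pairs, the operation is to swap the first and last characters, then move the last character to the front.
Doing the same to "ddengvqyq": "dqdengvqy".

dqdengvqy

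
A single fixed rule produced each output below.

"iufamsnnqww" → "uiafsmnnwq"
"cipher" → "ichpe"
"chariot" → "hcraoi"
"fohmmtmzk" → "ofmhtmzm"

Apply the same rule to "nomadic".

onamid

What's happening: delete the last character, then swap each adjacent pair of characters (1↔2, 3↔4, ...).
"nomadic" → "nomadi" → "onamid".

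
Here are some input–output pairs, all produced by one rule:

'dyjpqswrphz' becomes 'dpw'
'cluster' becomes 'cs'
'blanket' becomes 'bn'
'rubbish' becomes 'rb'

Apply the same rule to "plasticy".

What's happening: move the last 2 characters to the front (rotate right by 2), then keep one character in every 3, starting at position 3 (positions 3rd, 6th, 9th, ...).
For "plasticy", step one produces "cyplasti"; step two turns that into "ps".

ps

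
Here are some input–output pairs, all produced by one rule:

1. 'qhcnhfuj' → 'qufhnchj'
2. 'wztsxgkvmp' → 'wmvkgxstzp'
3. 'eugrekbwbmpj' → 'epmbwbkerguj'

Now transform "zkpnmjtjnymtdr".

What's happening: swap the first and last characters, then reverse the string.
Applying both steps to "zkpnmjtjnymtdr": "rkpnmjtjnymtdz", then "zdtmynjtjmnpkr".

zdtmynjtjmnpkr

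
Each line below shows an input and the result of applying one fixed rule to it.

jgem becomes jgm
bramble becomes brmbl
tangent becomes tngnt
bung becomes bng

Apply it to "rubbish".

In each case the input is transformed by: remove every vowel.
Doing the same to "rubbish": "rbbsh".

rbbsh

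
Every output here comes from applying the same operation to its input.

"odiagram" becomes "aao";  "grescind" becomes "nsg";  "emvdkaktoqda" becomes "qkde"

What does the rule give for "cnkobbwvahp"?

The transformation: keep one character in every 3, starting at position 1 (positions 1st, 4th, 7th, ...), then reverse the string.
"cnkobbwvahp" → "cowh" → "hwoc".

hwoc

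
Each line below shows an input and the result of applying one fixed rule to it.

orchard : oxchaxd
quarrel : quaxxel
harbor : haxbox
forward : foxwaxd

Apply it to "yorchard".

The pattern: replace every "r" with "x".
Doing the same to "yorchard": "yoxchaxd".

yoxchaxd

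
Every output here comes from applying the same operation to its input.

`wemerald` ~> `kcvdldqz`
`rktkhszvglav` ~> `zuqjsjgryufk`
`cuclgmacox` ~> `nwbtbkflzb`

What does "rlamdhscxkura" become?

qzqkzlcgrbwjt

The pattern: shift every letter 1 place backward in the alphabet (wrapping around), then move the last 2 characters to the front (rotate right by 2).
On "rlamdhscxkura" that produces "qzqkzlcgrbwjt".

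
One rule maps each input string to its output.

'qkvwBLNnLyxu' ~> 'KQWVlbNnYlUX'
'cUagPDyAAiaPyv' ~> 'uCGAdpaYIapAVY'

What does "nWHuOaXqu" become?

wNUhAoQxU

What's happening: swap each adjacent pair of characters (1↔2, 3↔4, ...), then flip the case of every letter.
Applying both steps to "nWHuOaXqu": "WnuHaOqXu", then "wNUhAoQxU".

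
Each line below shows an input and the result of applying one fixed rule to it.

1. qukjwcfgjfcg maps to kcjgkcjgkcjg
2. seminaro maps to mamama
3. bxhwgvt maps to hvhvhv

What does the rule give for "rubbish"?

The transformation: keep one character in every 3, starting at position 3 (positions 3rd, 6th, 9th, ...), then write the whole string 3 times in a row.
Applying both steps to "rubbish": "bs", then "bsbsbs".
(Check on "qukjwcfgjfcg": → "kcjg" → "kcjgkcjgkcjg" ✓)

bsbsbs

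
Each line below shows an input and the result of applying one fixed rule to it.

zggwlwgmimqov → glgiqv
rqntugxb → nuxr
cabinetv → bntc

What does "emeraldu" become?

eade

Rule — move the first character to the end, then keep every other character starting from the second (positions 2nd, 4th, 6th, ...).
Working it through for "emeraldu": intermediate "meraldue", final "eade".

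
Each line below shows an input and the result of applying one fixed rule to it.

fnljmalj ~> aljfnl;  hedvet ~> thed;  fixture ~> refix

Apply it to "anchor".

ranc

Looking at the pairs, the operation is to move the first 3 characters to the end (rotate left by 3), then delete the first 2 characters.
Applying both steps to "anchor": "horanc", then "ranc".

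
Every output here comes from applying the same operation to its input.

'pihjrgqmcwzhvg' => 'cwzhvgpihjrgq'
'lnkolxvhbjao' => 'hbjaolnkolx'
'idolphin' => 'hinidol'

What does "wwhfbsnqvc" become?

nqvcwwhfb

The pattern: swap the front and back halves of the string, then delete the first character.
Working it through for "wwhfbsnqvc": intermediate "snqvcwwhfb", final "nqvcwwhfb".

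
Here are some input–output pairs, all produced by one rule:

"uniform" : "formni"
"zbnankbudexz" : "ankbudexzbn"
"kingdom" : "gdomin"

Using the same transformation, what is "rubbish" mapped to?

What's happening: delete the first character, then move the first 2 characters to the end (rotate left by 2).
Working it through for "rubbish": intermediate "ubbish", final "bishub".
(Check on "zbnankbudexz": → "bnankbudexz" → "ankbudexzbn" ✓)

bishub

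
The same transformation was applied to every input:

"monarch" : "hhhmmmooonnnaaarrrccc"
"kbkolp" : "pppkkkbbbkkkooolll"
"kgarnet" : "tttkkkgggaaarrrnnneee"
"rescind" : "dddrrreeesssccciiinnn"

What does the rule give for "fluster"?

Looking at the pairs, the operation is to move the last character to the front, then repeat every character 3 times.
On "fluster": the first step gives "rfluste", and the second then gives "rrrfffllluuusssttteee".

rrrfffllluuusssttteee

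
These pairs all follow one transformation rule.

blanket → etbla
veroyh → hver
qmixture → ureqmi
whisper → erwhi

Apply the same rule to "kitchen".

enkit

In each case the input is transformed by: move the first 3 characters to the end (rotate left by 3), then delete the first 2 characters.
"kitchen" → "chenkit" → "enkit".
(Check on "veroyh": → "oyhver" → "hver" ✓)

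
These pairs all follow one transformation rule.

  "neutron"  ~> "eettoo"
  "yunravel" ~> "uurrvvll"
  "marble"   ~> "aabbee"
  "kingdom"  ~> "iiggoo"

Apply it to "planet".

The rule is to keep every other character starting from the second (positions 2nd, 4th, 6th, ...), then double every character.
"planet" → "lnt" → "llnntt".

llnntt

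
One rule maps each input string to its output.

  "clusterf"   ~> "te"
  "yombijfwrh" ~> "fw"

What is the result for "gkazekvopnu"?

op

In each case the input is transformed by: move the last 2 characters to the front (rotate right by 2), then keep only the last 2 characters.
Starting from "gkazekvopnu": after the first operation, "nugkazekvop"; after the second, "op".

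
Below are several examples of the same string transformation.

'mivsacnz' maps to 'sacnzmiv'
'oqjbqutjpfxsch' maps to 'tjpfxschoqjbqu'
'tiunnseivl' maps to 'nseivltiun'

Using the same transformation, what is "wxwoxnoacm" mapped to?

What's happening: swap the front and back halves of the string, then move the last character to the front.
Working it through for "wxwoxnoacm": intermediate "noacmwxwox", final "xnoacmwxwo".

xnoacmwxwo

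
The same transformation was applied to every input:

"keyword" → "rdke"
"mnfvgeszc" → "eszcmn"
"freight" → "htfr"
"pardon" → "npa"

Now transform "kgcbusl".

slkg

The transformation: move the first 2 characters to the end (rotate left by 2), then delete the first 3 characters.
For "kgcbusl", step one produces "cbuslkg"; step two turns that into "slkg".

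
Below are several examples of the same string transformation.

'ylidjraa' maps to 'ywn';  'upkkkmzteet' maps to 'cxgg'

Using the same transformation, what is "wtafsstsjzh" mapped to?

gffu

In each case the input is transformed by: keep one character in every 3, starting at position 2 (positions 2nd, 5th, 8th, ...), then shift every letter 13 places forward in the alphabet (wrapping around) — i.e. ROT13.
On "wtafsstsjzh": the first step gives "tssh", and the second then gives "gffu".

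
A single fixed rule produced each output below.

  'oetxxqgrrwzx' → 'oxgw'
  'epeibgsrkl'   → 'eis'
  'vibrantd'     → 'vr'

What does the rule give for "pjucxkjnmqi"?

The rule is to move the last 2 characters to the front (rotate right by 2), then keep one character in every 3, starting at position 3 (positions 3rd, 6th, 9th, ...).
Working it through for "pjucxkjnmqi": intermediate "qipjucxkjnm", final "pcj".

pcj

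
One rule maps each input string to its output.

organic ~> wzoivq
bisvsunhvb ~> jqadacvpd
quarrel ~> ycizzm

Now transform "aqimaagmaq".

The pattern: delete the last character, then shift every letter 8 places forward in the alphabet (wrapping around).
For "aqimaagmaq", step one produces "aqimaagma"; step two turns that into "iyquiioui".
(Check on "bisvsunhvb": → "bisvsunhv" → "jqadacvpd" ✓)

iyquiioui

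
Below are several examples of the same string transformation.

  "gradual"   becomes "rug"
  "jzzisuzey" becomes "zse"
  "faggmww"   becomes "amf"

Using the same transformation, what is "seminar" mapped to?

The transformation: move the first character to the end, then keep one character in every 3, starting at position 1 (positions 1st, 4th, 7th, ...).
On "seminar": the first step gives "eminars", and the second then gives "ens".
(Check on "faggmww": → "aggmwwf" → "amf" ✓)

ens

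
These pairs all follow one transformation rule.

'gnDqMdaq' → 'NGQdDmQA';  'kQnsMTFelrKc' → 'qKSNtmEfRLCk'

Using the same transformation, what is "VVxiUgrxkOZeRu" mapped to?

vvIXGuXRoKEzUr

Rule — flip the case of every letter, then swap each adjacent pair of characters (1↔2, 3↔4, ...).
For "VVxiUgrxkOZeRu", step one produces "vvXIuGRXKozErU"; step two turns that into "vvIXGuXRoKEzUr".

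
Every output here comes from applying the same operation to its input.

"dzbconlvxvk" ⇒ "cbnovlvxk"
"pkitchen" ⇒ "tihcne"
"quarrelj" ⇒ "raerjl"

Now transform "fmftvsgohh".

The pattern: delete the first 2 characters, then swap each adjacent pair of characters (1↔2, 3↔4, ...).
"fmftvsgohh" → "ftvsgohh" → "tfsvoghh".
(Check on "dzbconlvxvk": → "bconlvxvk" → "cbnovlvxk" ✓)

tfsvoghh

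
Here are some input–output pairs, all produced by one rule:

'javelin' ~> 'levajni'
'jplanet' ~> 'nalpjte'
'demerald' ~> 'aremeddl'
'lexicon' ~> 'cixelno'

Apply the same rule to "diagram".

Looking at the pairs, the operation is to move the last 2 characters to the front (rotate right by 2), then reverse the string.
"diagram" → "rgaidma".

rgaidma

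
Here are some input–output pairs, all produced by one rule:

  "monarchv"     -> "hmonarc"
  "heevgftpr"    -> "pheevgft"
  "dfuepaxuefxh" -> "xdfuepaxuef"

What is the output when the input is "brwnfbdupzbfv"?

fbrwnfbdupzb

The rule is to delete the last character, then move the last character to the front.
On "brwnfbdupzbfv": the first step gives "brwnfbdupzbf", and the second then gives "fbrwnfbdupzb".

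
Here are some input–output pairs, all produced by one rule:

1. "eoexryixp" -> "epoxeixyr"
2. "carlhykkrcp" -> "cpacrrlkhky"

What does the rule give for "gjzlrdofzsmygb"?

gbjgzylmrsdzof

In each case the input is transformed by: take characters alternately from the front and the back (1st, last, 2nd, 2nd-last, ...).
For "gjzlrdofzsmygb" the result is "gbjgzylmrsdzof".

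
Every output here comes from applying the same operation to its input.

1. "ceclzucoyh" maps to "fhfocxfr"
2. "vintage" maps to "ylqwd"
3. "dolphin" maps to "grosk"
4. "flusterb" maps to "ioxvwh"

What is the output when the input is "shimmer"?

vklpp

The rule is to delete the last 2 characters, then shift every letter 3 places forward in the alphabet (wrapping around).
"shimmer" → "shimm" → "vklpp".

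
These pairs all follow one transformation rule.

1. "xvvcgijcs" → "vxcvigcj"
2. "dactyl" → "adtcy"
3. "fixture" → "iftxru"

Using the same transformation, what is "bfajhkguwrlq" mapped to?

fbjakhugrwl

The pattern: delete the last character, then swap each adjacent pair of characters (1↔2, 3↔4, ...).
"bfajhkguwrlq" → "bfajhkguwrl" → "fbjakhugrwl".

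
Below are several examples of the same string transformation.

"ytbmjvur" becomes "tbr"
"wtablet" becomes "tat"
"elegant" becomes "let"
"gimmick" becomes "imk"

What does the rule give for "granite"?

rae

The transformation: swap each adjacent pair of characters (1↔2, 3↔4, ...), then keep one character in every 3, starting at position 1 (positions 1st, 4th, 7th, ...).
On "granite" that produces "rae".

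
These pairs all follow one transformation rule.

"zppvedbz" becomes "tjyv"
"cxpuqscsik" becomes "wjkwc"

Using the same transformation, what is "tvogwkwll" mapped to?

What's happening: keep every other character starting from the first (positions 1st, 3rd, 5th, ...), then shift every letter 6 places backward in the alphabet (wrapping around).
For "tvogwkwll", step one produces "towwl"; step two turns that into "niqqf".

niqqf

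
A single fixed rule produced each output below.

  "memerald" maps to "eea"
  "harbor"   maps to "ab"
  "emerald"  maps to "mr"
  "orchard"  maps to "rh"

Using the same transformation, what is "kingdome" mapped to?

igo

Looking at the pairs, the operation is to keep every other character starting from the second (positions 2nd, 4th, 6th, ...), then delete the last character.
So "kingdome" becomes "igo".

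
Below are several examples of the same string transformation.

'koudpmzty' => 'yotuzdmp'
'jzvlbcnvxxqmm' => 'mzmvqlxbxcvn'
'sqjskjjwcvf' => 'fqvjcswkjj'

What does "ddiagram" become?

Looking at the pairs, the operation is to take characters alternately from the front and the back (1st, last, 2nd, 2nd-last, ...), then delete the first character.
On "ddiagram": the first step gives "dmdairag", and the second then gives "mdairag".

mdairag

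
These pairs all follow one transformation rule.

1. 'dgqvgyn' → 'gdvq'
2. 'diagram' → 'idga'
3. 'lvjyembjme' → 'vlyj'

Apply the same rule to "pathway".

apht

The pattern: swap each adjacent pair of characters (1↔2, 3↔4, ...), then keep only the first 4 characters.
Applying both steps to "pathway": "aphtawy", then "apht".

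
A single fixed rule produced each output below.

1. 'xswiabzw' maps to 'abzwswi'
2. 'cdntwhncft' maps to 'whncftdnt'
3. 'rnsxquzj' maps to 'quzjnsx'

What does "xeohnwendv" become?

nwendveoh

The rule is to delete the first character, then move the first 3 characters to the end (rotate left by 3).
Applying both steps to "xeohnwendv": "eohnwendv", then "nwendveoh".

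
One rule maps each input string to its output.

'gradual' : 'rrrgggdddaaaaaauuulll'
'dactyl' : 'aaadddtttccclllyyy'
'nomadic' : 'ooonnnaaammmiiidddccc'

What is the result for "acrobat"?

cccaaaooorrraaabbbttt

Looking at the pairs, the operation is to swap each adjacent pair of characters (1↔2, 3↔4, ...), then repeat every character 3 times.
On "acrobat": the first step gives "caorabt", and the second then gives "cccaaaooorrraaabbbttt".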